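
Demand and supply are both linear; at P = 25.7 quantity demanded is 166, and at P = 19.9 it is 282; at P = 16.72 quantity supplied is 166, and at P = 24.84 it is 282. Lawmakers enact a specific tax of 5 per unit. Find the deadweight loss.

Demand slope = (19.9 − 25.7)/(282 − 166) = −0.05, so P = 34 − 0.05Q.
Supply slope = (24.84 − 16.72)/(282 − 166) = 0.07, so P = 5.1 + 0.07Q.
Competitive equilibrium: 34 − 0.05Q = 5.1 + 0.07Q → Q* = 240.8333, P* = 21.9583.
With the tax, the buyer price exceeds the seller price by 5: (34 − 0.05Q) − (5.1 + 0.07Q) = 5 → Q' = 199.1667.
ΔQ = 240.8333 − 199.1667 = 41.6666; the wedge equals the tax, 5.
Welfare loss = ½ × 41.6666 × 5 = 104.17.

104.17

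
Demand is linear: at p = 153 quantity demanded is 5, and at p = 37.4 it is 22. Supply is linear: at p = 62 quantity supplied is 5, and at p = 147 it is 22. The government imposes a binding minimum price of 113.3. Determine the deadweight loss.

20.71

Demand slope = (37.4 − 153)/(22 − 5) = −6.8, so p = 187 − 6.8q.
Supply slope = (147 − 62)/(22 − 5) = 5, so p = 37 + 5q.
Competitive equilibrium: 187 − 6.8q = 37 + 5q → q* = 12.7119, p* = 100.5593.
At the floor p = 113.3, quantity demanded = (187 − 113.3)/6.8 = 10.8382.
Sellers' marginal cost at q' = 10.8382: 37 + 5·10.8382 = 91.191.
Δq = 12.7119 − 10.8382 = 1.8737; wedge = 113.3 − 91.191 = 22.109.
Deadweight loss = ½ × 1.8737 × 22.109 = 20.71.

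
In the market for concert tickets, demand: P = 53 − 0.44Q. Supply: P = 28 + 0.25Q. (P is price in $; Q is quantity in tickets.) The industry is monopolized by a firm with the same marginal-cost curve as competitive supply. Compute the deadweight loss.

$68.67

Competitive equilibrium: 53 − 0.44Q = 28 + 0.25Q → Q* = 36.2319, P* = 37.058.
Marginal revenue: MR = 53 − 0.88Q. Set MR = MC: 53 − 0.88Q = 28 + 0.25Q → Q_m = 22.1239.
Price P_m = 53 − 0.44·22.1239 = 43.2655; MC(Q_m) = 28 + 0.25·22.1239 = 33.531.
Competitive Q* = 36.2319, so ΔQ = 14.108; wedge = 43.2655 − 33.531 = 9.7345.
Welfare loss = ½ × 14.108 × 9.7345 = $68.67.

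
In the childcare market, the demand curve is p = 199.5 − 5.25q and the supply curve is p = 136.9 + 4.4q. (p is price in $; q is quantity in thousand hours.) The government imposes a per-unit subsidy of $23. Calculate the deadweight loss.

Competitive equilibrium: 199.5 − 5.25q = 136.9 + 4.4q → q* = 6.487, p* = 165.443.
The subsidy lowers effective supply by 23: p = 113.9 + 4.4q.
New quantity: 199.5 − 5.25q = 113.9 + 4.4q → q' = 8.8705.
Overproduction Δq = 8.8705 − 6.487 = 2.3835; wedge = subsidy = 23.
DWL = ½ × 2.3835 × 23 = $27.41 thousand.

$27.41 thousand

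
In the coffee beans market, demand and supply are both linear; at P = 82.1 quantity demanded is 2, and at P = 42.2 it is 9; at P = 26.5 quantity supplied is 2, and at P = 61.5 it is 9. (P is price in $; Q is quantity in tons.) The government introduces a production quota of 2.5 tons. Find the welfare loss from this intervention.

Demand slope = (42.2 − 82.1)/(9 − 2) = −5.7, so P = 93.5 − 5.7Q.
Supply slope = (61.5 − 26.5)/(9 − 2) = 5, so P = 16.5 + 5Q.
Competitive equilibrium: 93.5 − 5.7Q = 16.5 + 5Q → Q* = 7.1963, P* = 52.4813.
At Q = 2.5: demand price = 93.5 − 5.7·2.5 = 79.25; supply price = 16.5 + 5·2.5 = 29.
ΔQ = 7.1963 − 2.5 = 4.6963; wedge = 79.25 − 29 = 50.25.
DWL = ½ × 4.6963 × 50.25 = $117.99.

$117.99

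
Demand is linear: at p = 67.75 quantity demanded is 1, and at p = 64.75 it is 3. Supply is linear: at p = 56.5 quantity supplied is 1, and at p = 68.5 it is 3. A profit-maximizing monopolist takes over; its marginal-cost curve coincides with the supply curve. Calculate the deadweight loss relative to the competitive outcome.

Demand slope = (64.75 − 67.75)/(3 − 1) = −1.5, so p = 69.25 − 1.5q.
Supply slope = (68.5 − 56.5)/(3 − 1) = 6, so p = 50.5 + 6q.
Competitive equilibrium: 69.25 − 1.5q = 50.5 + 6q → q* = 2.5, p* = 65.5.
Marginal revenue: MR = 69.25 − 3q. Set MR = MC: 69.25 − 3q = 50.5 + 6q → q_m = 2.0833.
Price p_m = 69.25 − 1.5·2.0833 = 66.1251; MC(q_m) = 50.5 + 6·2.0833 = 62.9998.
Competitive q* = 2.5, so Δq = 0.4167; wedge = 66.1251 − 62.9998 = 3.1253.
Welfare loss = ½ × 0.4167 × 3.1253 = 0.65.

0.65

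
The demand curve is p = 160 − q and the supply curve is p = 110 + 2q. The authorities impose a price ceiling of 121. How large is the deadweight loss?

187.04

Competitive equilibrium: 160 − q = 110 + 2q → q* = 16.6667, p* = 143.3333.
At the ceiling p = 121, quantity supplied = (121 − 110)/2 = 5.5.
Willingness to pay at q' = 5.5: 160 − 1·5.5 = 154.5.
Δq = 16.6667 − 5.5 = 11.1667; wedge = 154.5 − 121 = 33.5.
The triangle = ½ × 11.1667 × 33.5 = 187.04.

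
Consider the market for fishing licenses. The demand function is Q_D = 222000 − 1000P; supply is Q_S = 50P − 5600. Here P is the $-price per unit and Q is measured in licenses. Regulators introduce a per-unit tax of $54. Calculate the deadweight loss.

$69428.57

In inverse form: demand P = 222 − 0.001Q, supply P = 112 + 0.02Q.
Competitive equilibrium: 222 − 0.001Q = 112 + 0.02Q → Q* = 5238.0952, P* = 216.7619.
With the tax, the buyer price exceeds the seller price by 54: (222 − 0.001Q) − (112 + 0.02Q) = 54 → Q' = 2666.6667.
ΔQ = 5238.0952 − 2666.6667 = 2571.4285; the wedge equals the tax, 54.
Welfare loss = ½ × 2571.4285 × 54 = $69428.57.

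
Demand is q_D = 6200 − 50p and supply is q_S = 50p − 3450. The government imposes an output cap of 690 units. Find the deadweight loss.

In inverse form: demand p = 124 − 0.02q, supply p = 69 + 0.02q.
Competitive equilibrium: 124 − 0.02q = 69 + 0.02q → q* = 1375, p* = 96.5.
At q = 690: demand price = 124 − 0.02·690 = 110.2; supply price = 69 + 0.02·690 = 82.8.
Δq = 1375 − 690 = 685; wedge = 110.2 − 82.8 = 27.4.
Deadweight loss = ½ × 685 × 27.4 = 9384.50.

9384.50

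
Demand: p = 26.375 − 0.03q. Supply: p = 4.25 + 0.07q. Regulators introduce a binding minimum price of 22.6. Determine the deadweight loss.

Competitive equilibrium: 26.375 − 0.03q = 4.25 + 0.07q → q* = 221.25, p* = 19.7375.
At the floor p = 22.6, quantity demanded = (26.375 − 22.6)/0.03 = 125.8333.
Sellers' marginal cost at q' = 125.8333: 4.25 + 0.07·125.8333 = 13.0583.
Δq = 221.25 − 125.8333 = 95.4167; wedge = 22.6 − 13.0583 = 9.5417.
Deadweight loss = ½ × 95.4167 × 9.5417 = 455.22.

455.22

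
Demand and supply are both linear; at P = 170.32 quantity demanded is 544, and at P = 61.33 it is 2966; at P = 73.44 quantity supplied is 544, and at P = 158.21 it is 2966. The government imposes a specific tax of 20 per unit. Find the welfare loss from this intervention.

Demand slope = (61.33 − 170.32)/(2966 − 544) = −0.045, so P = 194.8 − 0.045Q.
Supply slope = (158.21 − 73.44)/(2966 − 544) = 0.035, so P = 54.4 + 0.035Q.
Competitive equilibrium: 194.8 − 0.045Q = 54.4 + 0.035Q → Q* = 1755, P* = 115.825.
With the tax, the buyer price exceeds the seller price by 20: (194.8 − 0.045Q) − (54.4 + 0.035Q) = 20 → Q' = 1505.
ΔQ = 1755 − 1505 = 250; the wedge equals the tax, 20.
Deadweight loss = ½ × 250 × 20 = 2500.

2500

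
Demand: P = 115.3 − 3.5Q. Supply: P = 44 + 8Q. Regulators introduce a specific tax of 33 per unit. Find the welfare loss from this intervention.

47.35

Competitive equilibrium: 115.3 − 3.5Q = 44 + 8Q → Q* = 6.2, P* = 93.6.
With the tax, the buyer price exceeds the seller price by 33: (115.3 − 3.5Q) − (44 + 8Q) = 33 → Q' = 3.3304.
ΔQ = 6.2 − 3.3304 = 2.8696; the wedge equals the tax, 33.
The triangle = ½ × 2.8696 × 33 = 47.35.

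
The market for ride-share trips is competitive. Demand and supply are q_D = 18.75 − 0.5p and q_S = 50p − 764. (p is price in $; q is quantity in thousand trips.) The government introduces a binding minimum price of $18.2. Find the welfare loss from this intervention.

$1.84 thousand

In inverse form: demand p = 37.5 − 2q, supply p = 15.28 + 0.02q.
Competitive equilibrium: 37.5 − 2q = 15.28 + 0.02q → q* = 11, p* = 15.5.
At the floor p = 18.2, quantity demanded = (37.5 − 18.2)/2 = 9.65.
Sellers' marginal cost at q' = 9.65: 15.28 + 0.02·9.65 = 15.473.
Δq = 11 − 9.65 = 1.35; wedge = 18.2 − 15.473 = 2.727.
The triangle = ½ × 1.35 × 2.727 = $1.84 thousand.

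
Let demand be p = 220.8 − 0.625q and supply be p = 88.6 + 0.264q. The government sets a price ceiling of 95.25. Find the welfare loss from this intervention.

6781.49

Competitive equilibrium: 220.8 − 0.625q = 88.6 + 0.264q → q* = 148.7064, p* = 127.8585.
At the ceiling p = 95.25, quantity supplied = (95.25 − 88.6)/0.264 = 25.1894.
Willingness to pay at q' = 25.1894: 220.8 − 0.625·25.1894 = 205.0566.
Δq = 148.7064 − 25.1894 = 123.517; wedge = 205.0566 − 95.25 = 109.8066.
The triangle = ½ × 123.517 × 109.8066 = 6781.49.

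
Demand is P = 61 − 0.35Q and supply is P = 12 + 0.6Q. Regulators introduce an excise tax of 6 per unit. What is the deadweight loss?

18.95

Competitive equilibrium: 61 − 0.35Q = 12 + 0.6Q → Q* = 51.5789, P* = 42.9474.
With the tax, the buyer price exceeds the seller price by 6: (61 − 0.35Q) − (12 + 0.6Q) = 6 → Q' = 45.2632.
ΔQ = 51.5789 − 45.2632 = 6.3157; the wedge equals the tax, 6.
DWL = ½ × 6.3157 × 6 = 18.95.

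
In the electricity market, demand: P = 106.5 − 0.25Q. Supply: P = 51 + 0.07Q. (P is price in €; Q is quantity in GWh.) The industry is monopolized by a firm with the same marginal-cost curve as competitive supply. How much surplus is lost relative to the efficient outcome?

€925.84

Competitive equilibrium: 106.5 − 0.25Q = 51 + 0.07Q → Q* = 173.4375, P* = 63.1406.
Marginal revenue: MR = 106.5 − 0.5Q. Set MR = MC: 106.5 − 0.5Q = 51 + 0.07Q → Q_m = 97.3684.
Price P_m = 106.5 − 0.25·97.3684 = 82.1579; MC(Q_m) = 51 + 0.07·97.3684 = 57.8158.
Competitive Q* = 173.4375, so ΔQ = 76.0691; wedge = 82.1579 − 57.8158 = 24.3421.
DWL = ½ × 76.0691 × 24.3421 = €925.84.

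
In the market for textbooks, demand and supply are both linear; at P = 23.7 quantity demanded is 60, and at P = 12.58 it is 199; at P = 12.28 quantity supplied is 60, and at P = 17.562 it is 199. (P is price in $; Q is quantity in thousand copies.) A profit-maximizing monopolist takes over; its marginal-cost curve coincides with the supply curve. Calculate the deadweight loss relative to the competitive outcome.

$236.75 thousand

Demand slope = (12.58 − 23.7)/(199 − 60) = −0.08, so P = 28.5 − 0.08Q.
Supply slope = (17.562 − 12.28)/(199 − 60) = 0.038, so P = 10 + 0.038Q.
Competitive equilibrium: 28.5 − 0.08Q = 10 + 0.038Q → Q* = 156.7797, P* = 15.9576.
Marginal revenue: MR = 28.5 − 0.16Q. Set MR = MC: 28.5 − 0.16Q = 10 + 0.038Q → Q_m = 93.4343.
Price P_m = 28.5 − 0.08·93.4343 = 21.0253; MC(Q_m) = 10 + 0.038·93.4343 = 13.5505.
Competitive Q* = 156.7797, so ΔQ = 63.3454; wedge = 21.0253 − 13.5505 = 7.4748.
Welfare loss = ½ × 63.3454 × 7.4748 = $236.75 thousand.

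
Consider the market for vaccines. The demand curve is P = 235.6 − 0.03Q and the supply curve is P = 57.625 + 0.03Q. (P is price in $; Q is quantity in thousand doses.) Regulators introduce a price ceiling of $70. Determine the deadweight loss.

Competitive equilibrium: 235.6 − 0.03Q = 57.625 + 0.03Q → Q* = 2966.25, P* = 146.6125.
At the ceiling P = 70, quantity supplied = (70 − 57.625)/0.03 = 412.5.
Willingness to pay at Q' = 412.5: 235.6 − 0.03·412.5 = 223.225.
ΔQ = 2966.25 − 412.5 = 2553.75; wedge = 223.225 − 70 = 153.225.
Welfare loss = ½ × 2553.75 × 153.225 = $195649.17 thousand.

$195649.17 thousand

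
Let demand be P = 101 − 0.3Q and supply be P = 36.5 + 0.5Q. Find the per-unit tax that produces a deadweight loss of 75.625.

Competitive equilibrium: 101 − 0.3Q = 36.5 + 0.5Q → Q* = 80.625, P* = 76.8125.
A tax t gives ΔQ = t/0.8 and wedge t, so DWL = t²/1.6.
t²/1.6 = 75.625 → t² = 121 → t = 11.

11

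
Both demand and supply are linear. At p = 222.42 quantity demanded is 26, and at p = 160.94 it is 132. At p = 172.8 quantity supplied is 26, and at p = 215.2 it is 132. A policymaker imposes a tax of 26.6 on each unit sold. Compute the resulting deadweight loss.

361

Demand slope = (160.94 − 222.42)/(132 − 26) = −0.58, so p = 237.5 − 0.58q.
Supply slope = (215.2 − 172.8)/(132 − 26) = 0.4, so p = 162.4 + 0.4q.
Competitive equilibrium: 237.5 − 0.58q = 162.4 + 0.4q → q* = 76.6327, p* = 193.0531.
With the tax, the buyer price exceeds the seller price by 26.6: (237.5 − 0.58q) − (162.4 + 0.4q) = 26.6 → q' = 49.4898.
Δq = 76.6327 − 49.4898 = 27.1429; the wedge equals the tax, 26.6.
The triangle = ½ × 27.1429 × 26.6 = 361.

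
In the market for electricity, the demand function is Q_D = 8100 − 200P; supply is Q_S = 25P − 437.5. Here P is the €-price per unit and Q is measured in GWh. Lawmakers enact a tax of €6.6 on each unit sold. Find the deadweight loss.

In inverse form: demand P = 40.5 − 0.005Q, supply P = 17.5 + 0.04Q.
Competitive equilibrium: 40.5 − 0.005Q = 17.5 + 0.04Q → Q* = 511.1111, P* = 37.9444.
With the tax, the buyer price exceeds the seller price by 6.6: (40.5 − 0.005Q) − (17.5 + 0.04Q) = 6.6 → Q' = 364.4444.
ΔQ = 511.1111 − 364.4444 = 146.6667; the wedge equals the tax, 6.6.
Welfare loss = ½ × 146.6667 × 6.6 = €484.

€484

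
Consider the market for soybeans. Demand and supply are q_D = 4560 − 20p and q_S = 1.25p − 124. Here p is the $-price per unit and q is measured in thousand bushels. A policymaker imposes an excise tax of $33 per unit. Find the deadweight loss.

In inverse form: demand p = 228 − 0.05q, supply p = 99.2 + 0.8q.
Competitive equilibrium: 228 − 0.05q = 99.2 + 0.8q → q* = 151.5294, p* = 220.4235.
With the tax, the buyer price exceeds the seller price by 33: (228 − 0.05q) − (99.2 + 0.8q) = 33 → q' = 112.7059.
Δq = 151.5294 − 112.7059 = 38.8235; the wedge equals the tax, 33.
Deadweight loss = ½ × 38.8235 × 33 = $640.59 thousand.

$640.59 thousand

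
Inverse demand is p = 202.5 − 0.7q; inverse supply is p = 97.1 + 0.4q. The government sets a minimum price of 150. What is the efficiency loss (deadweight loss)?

238.37

Competitive equilibrium: 202.5 − 0.7q = 97.1 + 0.4q → q* = 95.8182, p* = 135.4273.
At the floor p = 150, quantity demanded = (202.5 − 150)/0.7 = 75.
Sellers' marginal cost at q' = 75: 97.1 + 0.4·75 = 127.1.
Δq = 95.8182 − 75 = 20.8182; wedge = 150 − 127.1 = 22.9.
DWL = ½ × 20.8182 × 22.9 = 238.37.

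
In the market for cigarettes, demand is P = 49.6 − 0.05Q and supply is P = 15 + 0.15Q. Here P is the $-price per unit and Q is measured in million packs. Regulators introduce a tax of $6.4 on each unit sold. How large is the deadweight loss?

Competitive equilibrium: 49.6 − 0.05Q = 15 + 0.15Q → Q* = 173, P* = 40.95.
With the tax, the buyer price exceeds the seller price by 6.4: (49.6 − 0.05Q) − (15 + 0.15Q) = 6.4 → Q' = 141.
ΔQ = 173 − 141 = 32; the wedge equals the tax, 6.4.
Deadweight loss = ½ × 32 × 6.4 = $102.40 million.

$102.40 million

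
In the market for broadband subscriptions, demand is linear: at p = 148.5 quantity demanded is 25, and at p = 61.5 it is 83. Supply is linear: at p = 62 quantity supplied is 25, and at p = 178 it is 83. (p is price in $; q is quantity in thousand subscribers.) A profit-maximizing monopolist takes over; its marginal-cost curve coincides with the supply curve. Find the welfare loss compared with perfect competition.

Demand slope = (61.5 − 148.5)/(83 − 25) = −1.5, so p = 186 − 1.5q.
Supply slope = (178 − 62)/(83 − 25) = 2, so p = 12 + 2q.
Competitive equilibrium: 186 − 1.5q = 12 + 2q → q* = 49.7143, p* = 111.4286.
Marginal revenue: MR = 186 − 3q. Set MR = MC: 186 − 3q = 12 + 2q → q_m = 34.8.
Price p_m = 186 − 1.5·34.8 = 133.8; MC(q_m) = 12 + 2·34.8 = 81.6.
Competitive q* = 49.7143, so Δq = 14.9143; wedge = 133.8 − 81.6 = 52.2.
Welfare loss = ½ × 14.9143 × 52.2 = $389.26 thousand.

$389.26 thousand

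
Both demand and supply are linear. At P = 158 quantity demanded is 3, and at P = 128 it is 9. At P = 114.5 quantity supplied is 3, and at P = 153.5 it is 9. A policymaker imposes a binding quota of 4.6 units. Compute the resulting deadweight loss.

27.39

Demand slope = (128 − 158)/(9 − 3) = −5, so P = 173 − 5Q.
Supply slope = (153.5 − 114.5)/(9 − 3) = 6.5, so P = 95 + 6.5Q.
Competitive equilibrium: 173 − 5Q = 95 + 6.5Q → Q* = 6.7826, P* = 139.087.
At Q = 4.6: demand price = 173 − 5·4.6 = 150; supply price = 95 + 6.5·4.6 = 124.9.
ΔQ = 6.7826 − 4.6 = 2.1826; wedge = 150 − 124.9 = 25.1.
DWL = ½ × 2.1826 × 25.1 = 27.39.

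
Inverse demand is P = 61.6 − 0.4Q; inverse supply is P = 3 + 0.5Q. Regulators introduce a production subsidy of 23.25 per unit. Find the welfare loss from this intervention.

Competitive equilibrium: 61.6 − 0.4Q = 3 + 0.5Q → Q* = 65.1111, P* = 35.5556.
The subsidy lowers effective supply by 23.25: P = 0.5Q − 20.25.
New quantity: 61.6 − 0.4Q = 0.5Q − 20.25 → Q' = 90.9444.
Overproduction ΔQ = 90.9444 − 65.1111 = 25.8333; wedge = subsidy = 23.25.
Deadweight loss = ½ × 25.8333 × 23.25 = 300.31.

300.31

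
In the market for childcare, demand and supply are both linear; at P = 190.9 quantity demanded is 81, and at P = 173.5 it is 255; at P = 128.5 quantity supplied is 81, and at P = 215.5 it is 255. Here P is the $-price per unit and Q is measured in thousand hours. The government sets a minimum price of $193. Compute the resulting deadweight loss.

$4687.50 thousand

Demand slope = (173.5 − 190.9)/(255 − 81) = −0.1, so P = 199 − 0.1Q.
Supply slope = (215.5 − 128.5)/(255 − 81) = 0.5, so P = 88 + 0.5Q.
Competitive equilibrium: 199 − 0.1Q = 88 + 0.5Q → Q* = 185, P* = 180.5.
At the floor P = 193, quantity demanded = (199 − 193)/0.1 = 60.
Sellers' marginal cost at Q' = 60: 88 + 0.5·60 = 118.
ΔQ = 185 − 60 = 125; wedge = 193 − 118 = 75.
The triangle = ½ × 125 × 75 = $4687.50 thousand.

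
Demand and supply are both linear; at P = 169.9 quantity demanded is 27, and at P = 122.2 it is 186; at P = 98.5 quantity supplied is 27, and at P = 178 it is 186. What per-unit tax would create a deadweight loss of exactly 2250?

60

Demand slope = (122.2 − 169.9)/(186 − 27) = −0.3, so P = 178 − 0.3Q.
Supply slope = (178 − 98.5)/(186 − 27) = 0.5, so P = 85 + 0.5Q.
Competitive equilibrium: 178 − 0.3Q = 85 + 0.5Q → Q* = 116.25, P* = 143.125.
A tax t gives ΔQ = t/0.8 and wedge t, so DWL = t²/1.6.
t²/1.6 = 2250 → t² = 3600 → t = 60.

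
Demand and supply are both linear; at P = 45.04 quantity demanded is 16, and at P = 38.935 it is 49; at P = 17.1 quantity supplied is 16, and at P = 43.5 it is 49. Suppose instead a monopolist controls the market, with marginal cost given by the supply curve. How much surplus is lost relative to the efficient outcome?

Demand slope = (38.935 − 45.04)/(49 − 16) = −0.185, so P = 48 − 0.185Q.
Supply slope = (43.5 − 17.1)/(49 − 16) = 0.8, so P = 4.3 + 0.8Q.
Competitive equilibrium: 48 − 0.185Q = 4.3 + 0.8Q → Q* = 44.3655, P* = 39.7924.
Marginal revenue: MR = 48 − 0.37Q. Set MR = MC: 48 − 0.37Q = 4.3 + 0.8Q → Q_m = 37.3504.
Price P_m = 48 − 0.185·37.3504 = 41.0902; MC(Q_m) = 4.3 + 0.8·37.3504 = 34.1803.
Competitive Q* = 44.3655, so ΔQ = 7.0151; wedge = 41.0902 − 34.1803 = 6.9099.
DWL = ½ × 7.0151 × 6.9099 = 24.24.

24.24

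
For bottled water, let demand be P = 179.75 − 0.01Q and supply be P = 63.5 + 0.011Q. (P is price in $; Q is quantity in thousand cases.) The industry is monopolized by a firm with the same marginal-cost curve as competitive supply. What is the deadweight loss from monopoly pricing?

Competitive equilibrium: 179.75 − 0.01Q = 63.5 + 0.011Q → Q* = 5535.7143, P* = 124.3929.
Marginal revenue: MR = 179.75 − 0.02Q. Set MR = MC: 179.75 − 0.02Q = 63.5 + 0.011Q → Q_m = 3750.
Price P_m = 179.75 − 0.01·3750 = 142.25; MC(Q_m) = 63.5 + 0.011·3750 = 104.75.
Competitive Q* = 5535.7143, so ΔQ = 1785.7143; wedge = 142.25 − 104.75 = 37.5.
Deadweight loss = ½ × 1785.7143 × 37.5 = $33482.14 thousand.

$33482.14 thousand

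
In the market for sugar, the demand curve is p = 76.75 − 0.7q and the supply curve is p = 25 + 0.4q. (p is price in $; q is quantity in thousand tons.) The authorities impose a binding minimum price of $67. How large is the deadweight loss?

Competitive equilibrium: 76.75 − 0.7q = 25 + 0.4q → q* = 47.0455, p* = 43.8182.
At the floor p = 67, quantity demanded = (76.75 − 67)/0.7 = 13.9286.
Sellers' marginal cost at q' = 13.9286: 25 + 0.4·13.9286 = 30.5714.
Δq = 47.0455 − 13.9286 = 33.1169; wedge = 67 − 30.5714 = 36.4286.
Welfare loss = ½ × 33.1169 × 36.4286 = $603.20 thousand.

$603.20 thousand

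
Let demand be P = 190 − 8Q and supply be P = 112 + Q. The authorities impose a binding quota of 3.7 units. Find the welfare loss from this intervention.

111.005

Competitive equilibrium: 190 − 8Q = 112 + Q → Q* = 8.66667, P* = 120.66667.
At Q = 3.7: demand price = 190 − 8·3.7 = 160.4; supply price = 112 + 1·3.7 = 115.7.
ΔQ = 8.66667 − 3.7 = 4.96667; wedge = 160.4 − 115.7 = 44.7.
Deadweight loss = ½ × 4.96667 × 44.7 = 111.005.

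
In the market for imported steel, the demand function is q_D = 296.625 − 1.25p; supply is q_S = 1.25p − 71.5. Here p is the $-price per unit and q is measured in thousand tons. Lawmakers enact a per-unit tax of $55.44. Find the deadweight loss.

In inverse form: demand p = 237.3 − 0.8q, supply p = 57.2 + 0.8q.
Competitive equilibrium: 237.3 − 0.8q = 57.2 + 0.8q → q* = 112.5625, p* = 147.25.
With the tax, the buyer price exceeds the seller price by 55.44: (237.3 − 0.8q) − (57.2 + 0.8q) = 55.44 → q' = 77.9125.
Δq = 112.5625 − 77.9125 = 34.65; the wedge equals the tax, 55.44.
Welfare loss = ½ × 34.65 × 55.44 = $960.498 thousand.

$960.498 thousand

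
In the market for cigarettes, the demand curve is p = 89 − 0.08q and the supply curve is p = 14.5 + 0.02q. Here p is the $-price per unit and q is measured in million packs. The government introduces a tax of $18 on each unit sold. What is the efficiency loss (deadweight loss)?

Competitive equilibrium: 89 − 0.08q = 14.5 + 0.02q → q* = 745, p* = 29.4.
With the tax, the buyer price exceeds the seller price by 18: (89 − 0.08q) − (14.5 + 0.02q) = 18 → q' = 565.
Δq = 745 − 565 = 180; the wedge equals the tax, 18.
Welfare loss = ½ × 180 × 18 = $1620 million.

$1620 million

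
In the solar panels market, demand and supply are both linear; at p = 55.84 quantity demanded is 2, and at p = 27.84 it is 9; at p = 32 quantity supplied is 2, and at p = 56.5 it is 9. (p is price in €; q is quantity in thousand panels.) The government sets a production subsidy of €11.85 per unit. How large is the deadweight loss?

Demand slope = (27.84 − 55.84)/(9 − 2) = −4, so p = 63.84 − 4q.
Supply slope = (56.5 − 32)/(9 − 2) = 3.5, so p = 25 + 3.5q.
Competitive equilibrium: 63.84 − 4q = 25 + 3.5q → q* = 5.1787, p* = 43.1253.
The subsidy lowers effective supply by 11.85: p = 13.15 + 3.5q.
New quantity: 63.84 − 4q = 13.15 + 3.5q → q' = 6.7587.
Overproduction Δq = 6.7587 − 5.1787 = 1.58; wedge = subsidy = 11.85.
Deadweight loss = ½ × 1.58 × 11.85 = €9.36 thousand.

€9.36 thousand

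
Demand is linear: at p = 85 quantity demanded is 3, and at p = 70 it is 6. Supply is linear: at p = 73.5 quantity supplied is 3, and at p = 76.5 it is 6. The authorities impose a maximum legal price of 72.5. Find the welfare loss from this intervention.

25.52

Demand slope = (70 − 85)/(6 − 3) = −5, so p = 100 − 5q.
Supply slope = (76.5 − 73.5)/(6 − 3) = 1, so p = 70.5 + q.
Competitive equilibrium: 100 − 5q = 70.5 + q → q* = 4.9167, p* = 75.4167.
At the ceiling p = 72.5, quantity supplied = (72.5 − 70.5)/1 = 2.
Willingness to pay at q' = 2: 100 − 5·2 = 90.
Δq = 4.9167 − 2 = 2.9167; wedge = 90 − 72.5 = 17.5.
Welfare loss = ½ × 2.9167 × 17.5 = 25.52.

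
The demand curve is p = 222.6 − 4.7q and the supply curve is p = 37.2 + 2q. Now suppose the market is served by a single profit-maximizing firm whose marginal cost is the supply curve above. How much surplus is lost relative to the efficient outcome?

436.01

Competitive equilibrium: 222.6 − 4.7q = 37.2 + 2q → q* = 27.6716, p* = 92.5433.
Marginal revenue: MR = 222.6 − 9.4q. Set MR = MC: 222.6 − 9.4q = 37.2 + 2q → q_m = 16.2632.
Price p_m = 222.6 − 4.7·16.2632 = 146.163; MC(q_m) = 37.2 + 2·16.2632 = 69.7264.
Competitive q* = 27.6716, so Δq = 11.4084; wedge = 146.163 − 69.7264 = 76.4366.
Deadweight loss = ½ × 11.4084 × 76.4366 = 436.01.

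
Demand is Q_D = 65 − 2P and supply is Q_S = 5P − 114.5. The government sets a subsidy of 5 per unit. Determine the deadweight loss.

17.86

In inverse form: demand P = 32.5 − 0.5Q, supply P = 22.9 + 0.2Q.
Competitive equilibrium: 32.5 − 0.5Q = 22.9 + 0.2Q → Q* = 13.7143, P* = 25.6429.
The subsidy lowers effective supply by 5: P = 17.9 + 0.2Q.
New quantity: 32.5 − 0.5Q = 17.9 + 0.2Q → Q' = 20.8571.
Overproduction ΔQ = 20.8571 − 13.7143 = 7.1428; wedge = subsidy = 5.
The triangle = ½ × 7.1428 × 5 = 17.86.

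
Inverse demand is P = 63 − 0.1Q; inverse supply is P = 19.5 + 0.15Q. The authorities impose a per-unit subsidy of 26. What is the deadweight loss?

Competitive equilibrium: 63 − 0.1Q = 19.5 + 0.15Q → Q* = 174, P* = 45.6.
The subsidy lowers effective supply by 26: P = 0.15Q − 6.5.
New quantity: 63 − 0.1Q = 0.15Q − 6.5 → Q' = 278.
Overproduction ΔQ = 278 − 174 = 104; wedge = subsidy = 26.
The triangle = ½ × 104 × 26 = 1352.

1352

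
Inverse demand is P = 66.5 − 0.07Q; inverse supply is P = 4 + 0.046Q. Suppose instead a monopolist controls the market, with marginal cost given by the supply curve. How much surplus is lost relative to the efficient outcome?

2384.75

Competitive equilibrium: 66.5 − 0.07Q = 4 + 0.046Q → Q* = 538.7931, P* = 28.7845.
Marginal revenue: MR = 66.5 − 0.14Q. Set MR = MC: 66.5 − 0.14Q = 4 + 0.046Q → Q_m = 336.0215.
Price P_m = 66.5 − 0.07·336.0215 = 42.9785; MC(Q_m) = 4 + 0.046·336.0215 = 19.457.
Competitive Q* = 538.7931, so ΔQ = 202.7716; wedge = 42.9785 − 19.457 = 23.5215.
DWL = ½ × 202.7716 × 23.5215 = 2384.75.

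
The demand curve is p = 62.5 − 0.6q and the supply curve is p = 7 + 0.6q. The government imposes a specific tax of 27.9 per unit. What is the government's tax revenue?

Competitive equilibrium: 62.5 − 0.6q = 7 + 0.6q → q* = 46.25, p* = 34.75.
With the tax, the buyer price exceeds the seller price by 27.9: (62.5 − 0.6q) − (7 + 0.6q) = 27.9 → q' = 23.
Tax revenue = 27.9 × 23 = 641.70.

641.70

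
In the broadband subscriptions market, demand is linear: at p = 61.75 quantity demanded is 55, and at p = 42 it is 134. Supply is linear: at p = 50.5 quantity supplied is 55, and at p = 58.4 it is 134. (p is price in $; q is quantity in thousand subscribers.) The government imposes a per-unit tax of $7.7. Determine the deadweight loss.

$84.70 thousand

Demand slope = (42 − 61.75)/(134 − 55) = −0.25, so p = 75.5 − 0.25q.
Supply slope = (58.4 − 50.5)/(134 − 55) = 0.1, so p = 45 + 0.1q.
Competitive equilibrium: 75.5 − 0.25q = 45 + 0.1q → q* = 87.1429, p* = 53.7143.
With the tax, the buyer price exceeds the seller price by 7.7: (75.5 − 0.25q) − (45 + 0.1q) = 7.7 → q' = 65.1429.
Δq = 87.1429 − 65.1429 = 22; the wedge equals the tax, 7.7.
Deadweight loss = ½ × 22 × 7.7 = $84.70 thousand.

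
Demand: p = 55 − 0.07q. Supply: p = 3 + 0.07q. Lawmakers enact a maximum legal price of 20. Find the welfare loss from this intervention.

1157.14

Competitive equilibrium: 55 − 0.07q = 3 + 0.07q → q* = 371.4286, p* = 29.
At the ceiling p = 20, quantity supplied = (20 − 3)/0.07 = 242.8571.
Willingness to pay at q' = 242.8571: 55 − 0.07·242.8571 = 38.
Δq = 371.4286 − 242.8571 = 128.5715; wedge = 38 − 20 = 18.
DWL = ½ × 128.5715 × 18 = 1157.14.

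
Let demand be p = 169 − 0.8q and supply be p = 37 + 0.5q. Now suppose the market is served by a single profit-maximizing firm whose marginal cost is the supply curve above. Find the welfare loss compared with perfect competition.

972.56

Competitive equilibrium: 169 − 0.8q = 37 + 0.5q → q* = 101.5385, p* = 87.7692.
Marginal revenue: MR = 169 − 1.6q. Set MR = MC: 169 − 1.6q = 37 + 0.5q → q_m = 62.8571.
Price p_m = 169 − 0.8·62.8571 = 118.7143; MC(q_m) = 37 + 0.5·62.8571 = 68.4286.
Competitive q* = 101.5385, so Δq = 38.6814; wedge = 118.7143 − 68.4286 = 50.2857.
DWL = ½ × 38.6814 × 50.2857 = 972.56.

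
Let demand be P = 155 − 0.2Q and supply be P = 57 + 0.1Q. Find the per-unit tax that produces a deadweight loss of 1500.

Competitive equilibrium: 155 − 0.2Q = 57 + 0.1Q → Q* = 326.6667, P* = 89.6667.
A tax t gives ΔQ = t/0.3 and wedge t, so DWL = t²/0.6.
t²/0.6 = 1500 → t² = 900 → t = 30.

30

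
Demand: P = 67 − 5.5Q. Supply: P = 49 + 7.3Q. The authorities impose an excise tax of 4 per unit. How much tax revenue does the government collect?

4.375

Competitive equilibrium: 67 − 5.5Q = 49 + 7.3Q → Q* = 1.4063, P* = 59.2656.
With the tax, the buyer price exceeds the seller price by 4: (67 − 5.5Q) − (49 + 7.3Q) = 4 → Q' = 1.0938.
Tax revenue = 4 × 1.0938 = 4.375.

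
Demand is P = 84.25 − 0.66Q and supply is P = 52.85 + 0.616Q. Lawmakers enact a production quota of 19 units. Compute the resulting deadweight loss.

20.07

Competitive equilibrium: 84.25 − 0.66Q = 52.85 + 0.616Q → Q* = 24.6082, P* = 68.0086.
At Q = 19: demand price = 84.25 − 0.66·19 = 71.71; supply price = 52.85 + 0.616·19 = 64.554.
ΔQ = 24.6082 − 19 = 5.6082; wedge = 71.71 − 64.554 = 7.156.
DWL = ½ × 5.6082 × 7.156 = 20.07.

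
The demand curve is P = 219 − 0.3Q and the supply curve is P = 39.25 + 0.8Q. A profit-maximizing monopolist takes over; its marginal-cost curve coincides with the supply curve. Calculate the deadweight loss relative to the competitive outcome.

Competitive equilibrium: 219 − 0.3Q = 39.25 + 0.8Q → Q* = 163.409091, P* = 169.977273.
Marginal revenue: MR = 219 − 0.6Q. Set MR = MC: 219 − 0.6Q = 39.25 + 0.8Q → Q_m = 128.392857.
Price P_m = 219 − 0.3·128.392857 = 180.482143; MC(Q_m) = 39.25 + 0.8·128.392857 = 141.964286.
Competitive Q* = 163.409091, so ΔQ = 35.016234; wedge = 180.482143 − 141.964286 = 38.517857.
Welfare loss = ½ × 35.016234 × 38.517857 = 674.38.

674.38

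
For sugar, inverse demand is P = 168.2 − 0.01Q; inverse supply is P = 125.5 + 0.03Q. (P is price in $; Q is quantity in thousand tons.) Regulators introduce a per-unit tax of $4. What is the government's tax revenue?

Competitive equilibrium: 168.2 − 0.01Q = 125.5 + 0.03Q → Q* = 1067.5, P* = 157.525.
With the tax, the buyer price exceeds the seller price by 4: (168.2 − 0.01Q) − (125.5 + 0.03Q) = 4 → Q' = 967.5.
Tax revenue = 4 × 967.5 = $3870 thousand.

$3870 thousand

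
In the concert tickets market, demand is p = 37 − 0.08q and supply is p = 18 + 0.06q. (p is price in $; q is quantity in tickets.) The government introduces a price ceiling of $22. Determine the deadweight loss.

$333.73

Competitive equilibrium: 37 − 0.08q = 18 + 0.06q → q* = 135.7143, p* = 26.1429.
At the ceiling p = 22, quantity supplied = (22 − 18)/0.06 = 66.6667.
Willingness to pay at q' = 66.6667: 37 − 0.08·66.6667 = 31.6667.
Δq = 135.7143 − 66.6667 = 69.0476; wedge = 31.6667 − 22 = 9.6667.
Welfare loss = ½ × 69.0476 × 9.6667 = $333.73.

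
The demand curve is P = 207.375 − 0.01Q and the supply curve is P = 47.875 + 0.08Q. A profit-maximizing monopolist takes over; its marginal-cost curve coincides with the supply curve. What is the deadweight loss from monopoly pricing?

1413.35

Competitive equilibrium: 207.375 − 0.01Q = 47.875 + 0.08Q → Q* = 1772.2222, P* = 189.6528.
Marginal revenue: MR = 207.375 − 0.02Q. Set MR = MC: 207.375 − 0.02Q = 47.875 + 0.08Q → Q_m = 1595.
Price P_m = 207.375 − 0.01·1595 = 191.425; MC(Q_m) = 47.875 + 0.08·1595 = 175.475.
Competitive Q* = 1772.2222, so ΔQ = 177.2222; wedge = 191.425 − 175.475 = 15.95.
Deadweight loss = ½ × 177.2222 × 15.95 = 1413.35.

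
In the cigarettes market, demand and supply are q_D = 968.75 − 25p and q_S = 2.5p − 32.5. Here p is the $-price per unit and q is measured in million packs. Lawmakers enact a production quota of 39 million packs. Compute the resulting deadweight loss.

$83.85 million

In inverse form: demand p = 38.75 − 0.04q, supply p = 13 + 0.4q.
Competitive equilibrium: 38.75 − 0.04q = 13 + 0.4q → q* = 58.5227, p* = 36.4091.
At q = 39: demand price = 38.75 − 0.04·39 = 37.19; supply price = 13 + 0.4·39 = 28.6.
Δq = 58.5227 − 39 = 19.5227; wedge = 37.19 − 28.6 = 8.59.
DWL = ½ × 19.5227 × 8.59 = $83.85 million.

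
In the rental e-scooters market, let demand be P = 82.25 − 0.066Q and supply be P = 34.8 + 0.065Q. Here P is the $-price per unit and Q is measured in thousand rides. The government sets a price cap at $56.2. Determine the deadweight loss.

Competitive equilibrium: 82.25 − 0.066Q = 34.8 + 0.065Q → Q* = 362.2137, P* = 58.3439.
At the ceiling P = 56.2, quantity supplied = (56.2 − 34.8)/0.065 = 329.2308.
Willingness to pay at Q' = 329.2308: 82.25 − 0.066·329.2308 = 60.5208.
ΔQ = 362.2137 − 329.2308 = 32.9829; wedge = 60.5208 − 56.2 = 4.3208.
Welfare loss = ½ × 32.9829 × 4.3208 = $71.26 thousand.

$71.26 thousand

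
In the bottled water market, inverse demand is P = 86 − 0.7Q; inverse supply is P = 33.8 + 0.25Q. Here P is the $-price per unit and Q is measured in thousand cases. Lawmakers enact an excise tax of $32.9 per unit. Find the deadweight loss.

Competitive equilibrium: 86 − 0.7Q = 33.8 + 0.25Q → Q* = 54.9474, P* = 47.5368.
With the tax, the buyer price exceeds the seller price by 32.9: (86 − 0.7Q) − (33.8 + 0.25Q) = 32.9 → Q' = 20.3158.
ΔQ = 54.9474 − 20.3158 = 34.6316; the wedge equals the tax, 32.9.
Deadweight loss = ½ × 34.6316 × 32.9 = $569.69 thousand.

$569.69 thousand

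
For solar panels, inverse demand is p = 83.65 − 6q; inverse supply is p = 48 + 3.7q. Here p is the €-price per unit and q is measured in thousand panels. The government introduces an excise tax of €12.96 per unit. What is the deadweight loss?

Competitive equilibrium: 83.65 − 6q = 48 + 3.7q → q* = 3.6753, p* = 61.5985.
With the tax, the buyer price exceeds the seller price by 12.96: (83.65 − 6q) − (48 + 3.7q) = 12.96 → q' = 2.3392.
Δq = 3.6753 − 2.3392 = 1.3361; the wedge equals the tax, 12.96.
DWL = ½ × 1.3361 × 12.96 = €8.66 thousand.

€8.66 thousand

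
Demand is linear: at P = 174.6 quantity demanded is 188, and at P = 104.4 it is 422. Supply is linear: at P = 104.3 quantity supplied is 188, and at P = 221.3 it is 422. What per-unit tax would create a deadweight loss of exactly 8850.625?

119

Demand slope = (104.4 − 174.6)/(422 − 188) = −0.3, so P = 231 − 0.3Q.
Supply slope = (221.3 − 104.3)/(422 − 188) = 0.5, so P = 10.3 + 0.5Q.
Competitive equilibrium: 231 − 0.3Q = 10.3 + 0.5Q → Q* = 275.875, P* = 148.2375.
A tax t gives ΔQ = t/0.8 and wedge t, so DWL = t²/1.6.
t²/1.6 = 8850.625 → t² = 14161 → t = 119.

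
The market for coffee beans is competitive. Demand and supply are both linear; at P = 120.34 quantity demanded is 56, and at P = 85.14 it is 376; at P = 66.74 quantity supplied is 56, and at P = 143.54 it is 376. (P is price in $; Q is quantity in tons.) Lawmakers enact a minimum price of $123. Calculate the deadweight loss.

$5502.71

Demand slope = (85.14 − 120.34)/(376 − 56) = −0.11, so P = 126.5 − 0.11Q.
Supply slope = (143.54 − 66.74)/(376 − 56) = 0.24, so P = 53.3 + 0.24Q.
Competitive equilibrium: 126.5 − 0.11Q = 53.3 + 0.24Q → Q* = 209.14286, P* = 103.49429.
At the floor P = 123, quantity demanded = (126.5 − 123)/0.11 = 31.81818.
Sellers' marginal cost at Q' = 31.81818: 53.3 + 0.24·31.81818 = 60.93636.
ΔQ = 209.14286 − 31.81818 = 177.32468; wedge = 123 − 60.93636 = 62.06364.
Welfare loss = ½ × 177.32468 × 62.06364 = $5502.71.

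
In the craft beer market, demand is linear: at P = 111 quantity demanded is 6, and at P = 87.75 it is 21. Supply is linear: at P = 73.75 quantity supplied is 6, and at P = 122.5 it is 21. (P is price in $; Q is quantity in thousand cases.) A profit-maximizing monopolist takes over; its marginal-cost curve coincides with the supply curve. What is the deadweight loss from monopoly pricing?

Demand slope = (87.75 − 111)/(21 − 6) = −1.55, so P = 120.3 − 1.55Q.
Supply slope = (122.5 − 73.75)/(21 − 6) = 3.25, so P = 54.25 + 3.25Q.
Competitive equilibrium: 120.3 − 1.55Q = 54.25 + 3.25Q → Q* = 13.7604, P* = 98.9714.
Marginal revenue: MR = 120.3 − 3.1Q. Set MR = MC: 120.3 − 3.1Q = 54.25 + 3.25Q → Q_m = 10.4016.
Price P_m = 120.3 − 1.55·10.4016 = 104.1775; MC(Q_m) = 54.25 + 3.25·10.4016 = 88.0552.
Competitive Q* = 13.7604, so ΔQ = 3.3588; wedge = 104.1775 − 88.0552 = 16.1223.
Welfare loss = ½ × 3.3588 × 16.1223 = $27.08 thousand.

$27.08 thousand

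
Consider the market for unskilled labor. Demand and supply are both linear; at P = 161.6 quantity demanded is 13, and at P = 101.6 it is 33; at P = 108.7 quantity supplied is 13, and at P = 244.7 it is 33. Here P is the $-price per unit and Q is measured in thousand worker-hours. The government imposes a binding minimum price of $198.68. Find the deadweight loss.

Demand slope = (101.6 − 161.6)/(33 − 13) = −3, so P = 200.6 − 3Q.
Supply slope = (244.7 − 108.7)/(33 − 13) = 6.8, so P = 20.3 + 6.8Q.
Competitive equilibrium: 200.6 − 3Q = 20.3 + 6.8Q → Q* = 18.398, P* = 145.4061.
At the floor P = 198.68, quantity demanded = (200.6 − 198.68)/3 = 0.64.
Sellers' marginal cost at Q' = 0.64: 20.3 + 6.8·0.64 = 24.652.
ΔQ = 18.398 − 0.64 = 17.758; wedge = 198.68 − 24.652 = 174.028.
Deadweight loss = ½ × 17.758 × 174.028 = $1545.19 thousand.

$1545.19 thousand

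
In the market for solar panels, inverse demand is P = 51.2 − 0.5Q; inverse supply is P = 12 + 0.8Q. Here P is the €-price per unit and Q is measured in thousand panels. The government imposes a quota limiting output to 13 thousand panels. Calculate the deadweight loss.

€191.27 thousand

Competitive equilibrium: 51.2 − 0.5Q = 12 + 0.8Q → Q* = 30.15385, P* = 36.12308.
At Q = 13: demand price = 51.2 − 0.5·13 = 44.7; supply price = 12 + 0.8·13 = 22.4.
ΔQ = 30.15385 − 13 = 17.15385; wedge = 44.7 − 22.4 = 22.3.
Welfare loss = ½ × 17.15385 × 22.3 = €191.27 thousand.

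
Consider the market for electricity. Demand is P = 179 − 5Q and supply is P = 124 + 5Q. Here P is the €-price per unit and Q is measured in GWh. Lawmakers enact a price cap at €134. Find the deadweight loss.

€61.25

Competitive equilibrium: 179 − 5Q = 124 + 5Q → Q* = 5.5, P* = 151.5.
At the ceiling P = 134, quantity supplied = (134 − 124)/5 = 2.
Willingness to pay at Q' = 2: 179 − 5·2 = 169.
ΔQ = 5.5 − 2 = 3.5; wedge = 169 − 134 = 35.
Deadweight loss = ½ × 3.5 × 35 = €61.25.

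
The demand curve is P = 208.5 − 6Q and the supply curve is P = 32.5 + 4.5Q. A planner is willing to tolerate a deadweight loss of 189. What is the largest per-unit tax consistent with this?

Competitive equilibrium: 208.5 − 6Q = 32.5 + 4.5Q → Q* = 16.7619, P* = 107.9286.
A tax t gives ΔQ = t/10.5 and wedge t, so DWL = t²/21.
t²/21 = 189 → t² = 3969 → t = 63.

63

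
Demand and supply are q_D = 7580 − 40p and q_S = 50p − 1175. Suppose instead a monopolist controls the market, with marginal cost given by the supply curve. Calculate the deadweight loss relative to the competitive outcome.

39053.29

In inverse form: demand p = 189.5 − 0.025q, supply p = 23.5 + 0.02q.
Competitive equilibrium: 189.5 − 0.025q = 23.5 + 0.02q → q* = 3688.88889, p* = 97.27778.
Marginal revenue: MR = 189.5 − 0.05q. Set MR = MC: 189.5 − 0.05q = 23.5 + 0.02q → q_m = 2371.42857.
Price p_m = 189.5 − 0.025·2371.42857 = 130.21429; MC(q_m) = 23.5 + 0.02·2371.42857 = 70.92857.
Competitive q* = 3688.88889, so Δq = 1317.46032; wedge = 130.21429 − 70.92857 = 59.28572.
The triangle = ½ × 1317.46032 × 59.28572 = 39053.29.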